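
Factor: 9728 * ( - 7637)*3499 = - 259950283264  =  - 2^9*7^1* 19^1*1091^1*3499^1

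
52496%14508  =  8972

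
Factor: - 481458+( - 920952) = -2^1*3^1 * 5^1*46747^1 = - 1402410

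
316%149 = 18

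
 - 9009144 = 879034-9888178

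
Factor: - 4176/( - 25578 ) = 8/49 = 2^3 * 7^( - 2) 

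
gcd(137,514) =1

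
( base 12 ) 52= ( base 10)62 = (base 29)24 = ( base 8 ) 76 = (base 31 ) 20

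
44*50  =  2200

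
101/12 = 8 + 5/12  =  8.42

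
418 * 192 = 80256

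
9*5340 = 48060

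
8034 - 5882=2152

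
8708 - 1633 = 7075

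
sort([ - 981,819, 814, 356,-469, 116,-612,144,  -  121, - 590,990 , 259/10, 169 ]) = [- 981,  -  612, - 590, - 469, - 121 , 259/10,116 , 144,169 , 356, 814 , 819, 990]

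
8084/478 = 16 +218/239  =  16.91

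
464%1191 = 464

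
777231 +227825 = 1005056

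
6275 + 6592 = 12867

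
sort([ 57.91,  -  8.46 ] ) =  [-8.46,57.91 ]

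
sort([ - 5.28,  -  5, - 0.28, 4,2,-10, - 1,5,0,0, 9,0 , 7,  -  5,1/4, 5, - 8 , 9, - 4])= [ - 10, - 8, - 5.28,-5, - 5, - 4, - 1,- 0.28, 0,0,0,1/4,2 , 4,5,5, 7,9,9] 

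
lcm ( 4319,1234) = 8638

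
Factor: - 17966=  - 2^1 * 13^1*691^1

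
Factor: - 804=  - 2^2*3^1*67^1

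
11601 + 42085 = 53686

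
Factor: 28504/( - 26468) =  - 2^1 * 7^1*13^( - 1)  =  - 14/13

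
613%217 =179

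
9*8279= 74511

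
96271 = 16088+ 80183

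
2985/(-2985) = -1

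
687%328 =31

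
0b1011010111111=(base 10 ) 5823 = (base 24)a2f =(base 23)b04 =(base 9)7880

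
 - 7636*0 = 0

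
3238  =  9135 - 5897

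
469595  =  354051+115544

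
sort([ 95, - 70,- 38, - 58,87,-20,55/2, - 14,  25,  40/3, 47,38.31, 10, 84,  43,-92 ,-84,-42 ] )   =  [-92,-84, - 70, - 58, - 42 ,- 38  , - 20 , - 14, 10, 40/3,25, 55/2  ,  38.31, 43,  47,  84,87,  95 ]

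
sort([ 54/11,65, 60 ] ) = [ 54/11,  60 , 65]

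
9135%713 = 579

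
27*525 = 14175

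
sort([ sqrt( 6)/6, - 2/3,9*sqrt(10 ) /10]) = [ - 2/3,sqrt(6) /6,9*sqrt( 10 ) /10] 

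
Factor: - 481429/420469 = -7^( - 2 )*13^1*29^1 * 1277^1 * 8581^( - 1)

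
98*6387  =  625926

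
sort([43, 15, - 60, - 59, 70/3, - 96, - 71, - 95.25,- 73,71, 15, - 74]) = [-96, - 95.25, - 74, - 73, - 71, - 60, - 59,  15, 15, 70/3,43,  71]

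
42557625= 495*85975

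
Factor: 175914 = 2^1*3^2*29^1 * 337^1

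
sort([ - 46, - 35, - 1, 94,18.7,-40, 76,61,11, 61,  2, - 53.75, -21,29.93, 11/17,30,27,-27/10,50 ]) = [-53.75 ,-46,  -  40, -35,-21,-27/10,  -  1,11/17, 2,11, 18.7, 27,29.93 , 30, 50,61,61,76,94] 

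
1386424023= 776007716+610416307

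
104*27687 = 2879448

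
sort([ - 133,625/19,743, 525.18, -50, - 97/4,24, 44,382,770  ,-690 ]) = [ - 690, - 133, - 50, - 97/4, 24,625/19,44,  382, 525.18,743, 770] 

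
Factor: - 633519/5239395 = -70391/582155 = -5^(-1)*7^(-1 )*43^1 * 1637^1*16633^( - 1 ) 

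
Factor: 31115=5^1 * 7^2 * 127^1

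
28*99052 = 2773456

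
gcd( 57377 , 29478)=1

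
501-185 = 316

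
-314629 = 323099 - 637728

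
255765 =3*85255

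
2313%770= 3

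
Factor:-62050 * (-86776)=5384450800 = 2^4 * 5^2 * 17^1*73^1*10847^1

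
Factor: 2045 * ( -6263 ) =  - 12807835 = -5^1*409^1*6263^1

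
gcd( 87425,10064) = 1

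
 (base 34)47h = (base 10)4879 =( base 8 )11417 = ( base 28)667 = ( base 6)34331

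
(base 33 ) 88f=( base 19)15h4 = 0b10001100011111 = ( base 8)21437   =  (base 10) 8991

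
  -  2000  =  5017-7017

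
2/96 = 1/48 =0.02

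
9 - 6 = 3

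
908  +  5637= 6545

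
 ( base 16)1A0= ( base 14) 21A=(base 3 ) 120102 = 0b110100000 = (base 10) 416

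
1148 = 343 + 805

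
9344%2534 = 1742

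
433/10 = 433/10  =  43.30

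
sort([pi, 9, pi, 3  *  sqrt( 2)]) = [ pi, pi,3* sqrt(2), 9]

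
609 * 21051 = 12820059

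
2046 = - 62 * ( - 33 ) 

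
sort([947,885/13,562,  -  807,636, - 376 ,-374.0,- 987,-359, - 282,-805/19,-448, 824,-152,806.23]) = [ - 987, - 807, - 448,-376 ,-374.0, - 359, - 282, - 152 , - 805/19, 885/13, 562, 636, 806.23,824,947]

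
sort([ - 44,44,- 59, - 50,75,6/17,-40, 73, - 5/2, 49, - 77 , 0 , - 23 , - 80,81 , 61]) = [-80, - 77,  -  59, - 50, - 44 , - 40,-23,-5/2,0 , 6/17,44 , 49, 61, 73,  75,81]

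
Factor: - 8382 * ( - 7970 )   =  2^2 * 3^1*5^1 *11^1*127^1*797^1 =66804540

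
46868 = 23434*2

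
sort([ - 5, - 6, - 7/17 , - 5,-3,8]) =[ - 6, - 5, - 5,- 3,-7/17, 8] 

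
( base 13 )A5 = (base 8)207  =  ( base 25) 5a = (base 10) 135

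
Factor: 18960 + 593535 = 3^3* 5^1*13^1*349^1 = 612495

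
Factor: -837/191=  - 3^3*31^1*191^( - 1 ) 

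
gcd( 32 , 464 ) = 16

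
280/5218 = 140/2609 = 0.05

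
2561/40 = 2561/40  =  64.03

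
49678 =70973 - 21295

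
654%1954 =654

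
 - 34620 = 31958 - 66578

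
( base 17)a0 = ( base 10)170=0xAA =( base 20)8A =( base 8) 252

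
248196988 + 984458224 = 1232655212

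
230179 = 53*4343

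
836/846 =418/423  =  0.99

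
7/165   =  7/165  =  0.04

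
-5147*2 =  - 10294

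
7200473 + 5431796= 12632269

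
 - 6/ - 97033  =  6/97033=0.00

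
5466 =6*911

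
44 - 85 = - 41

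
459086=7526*61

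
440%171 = 98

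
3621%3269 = 352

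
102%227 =102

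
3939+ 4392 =8331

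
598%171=85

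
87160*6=522960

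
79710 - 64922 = 14788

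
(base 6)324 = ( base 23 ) 59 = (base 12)A4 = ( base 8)174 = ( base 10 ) 124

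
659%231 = 197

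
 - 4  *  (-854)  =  3416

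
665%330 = 5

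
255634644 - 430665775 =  - 175031131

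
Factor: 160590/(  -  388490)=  - 3^1*101^1*733^( -1) = - 303/733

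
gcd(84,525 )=21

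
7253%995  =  288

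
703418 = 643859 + 59559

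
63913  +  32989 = 96902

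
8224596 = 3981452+4243144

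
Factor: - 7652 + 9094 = 1442 = 2^1*7^1*103^1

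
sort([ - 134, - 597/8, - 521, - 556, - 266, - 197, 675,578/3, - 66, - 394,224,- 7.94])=[ - 556,  -  521, - 394,  -  266,-197, - 134,-597/8, - 66,  -  7.94,578/3,224, 675 ]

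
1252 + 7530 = 8782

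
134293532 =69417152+64876380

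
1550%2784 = 1550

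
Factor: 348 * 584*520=105680640 = 2^8*3^1 * 5^1*13^1 * 29^1 * 73^1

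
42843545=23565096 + 19278449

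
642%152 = 34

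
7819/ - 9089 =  - 7819/9089 = -0.86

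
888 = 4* 222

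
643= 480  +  163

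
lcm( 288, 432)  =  864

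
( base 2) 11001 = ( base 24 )11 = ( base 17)18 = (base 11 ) 23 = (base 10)25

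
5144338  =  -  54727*(-94)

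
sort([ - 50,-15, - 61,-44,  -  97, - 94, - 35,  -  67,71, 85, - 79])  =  [ - 97, - 94 , -79,- 67, - 61,-50 , - 44, - 35 , - 15, 71, 85 ]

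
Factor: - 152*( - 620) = 94240  =  2^5*5^1 * 19^1*31^1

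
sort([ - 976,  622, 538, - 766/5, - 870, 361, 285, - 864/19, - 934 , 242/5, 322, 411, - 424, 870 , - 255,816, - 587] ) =[ - 976, - 934, - 870,-587, - 424,-255, - 766/5, - 864/19, 242/5, 285, 322, 361 , 411, 538, 622,816,  870]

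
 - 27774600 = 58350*(  -  476)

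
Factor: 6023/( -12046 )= -1/2  =  -2^(- 1 ) 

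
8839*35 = 309365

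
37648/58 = 649 + 3/29 = 649.10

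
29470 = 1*29470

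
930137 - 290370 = 639767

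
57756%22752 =12252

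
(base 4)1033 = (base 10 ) 79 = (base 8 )117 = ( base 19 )43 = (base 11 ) 72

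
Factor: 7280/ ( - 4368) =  - 5/3 = - 3^( - 1 )*5^1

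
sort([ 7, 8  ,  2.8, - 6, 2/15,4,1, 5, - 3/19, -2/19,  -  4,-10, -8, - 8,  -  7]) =[ - 10, - 8,- 8,-7, - 6, - 4, -3/19,  -  2/19,  2/15, 1, 2.8, 4,5, 7 , 8]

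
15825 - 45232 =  -29407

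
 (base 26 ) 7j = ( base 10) 201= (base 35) 5q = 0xC9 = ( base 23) 8h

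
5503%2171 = 1161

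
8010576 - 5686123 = 2324453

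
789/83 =9 + 42/83 = 9.51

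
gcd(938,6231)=67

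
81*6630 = 537030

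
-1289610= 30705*( - 42) 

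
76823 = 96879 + -20056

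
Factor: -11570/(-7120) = 2^( - 3)*13^1 =13/8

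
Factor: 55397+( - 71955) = - 16558 = - 2^1*17^1* 487^1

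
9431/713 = 9431/713 = 13.23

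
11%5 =1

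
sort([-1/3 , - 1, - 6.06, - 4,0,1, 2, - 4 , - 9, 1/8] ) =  [  -  9, - 6.06,- 4, - 4 ,- 1, - 1/3,0,  1/8 , 1,2]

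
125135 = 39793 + 85342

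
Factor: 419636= 2^2*7^2 *2141^1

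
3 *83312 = 249936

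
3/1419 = 1/473 = 0.00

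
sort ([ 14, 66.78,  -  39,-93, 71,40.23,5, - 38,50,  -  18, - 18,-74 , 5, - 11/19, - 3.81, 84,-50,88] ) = [ -93,  -  74, - 50, - 39, - 38, - 18, - 18, - 3.81, - 11/19, 5,  5, 14, 40.23,50,66.78, 71,84 , 88 ]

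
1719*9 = 15471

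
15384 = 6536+8848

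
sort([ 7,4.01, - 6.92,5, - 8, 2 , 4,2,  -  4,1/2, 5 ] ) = [ -8, - 6.92,- 4, 1/2,  2, 2, 4, 4.01,5, 5, 7 ]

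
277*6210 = 1720170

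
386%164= 58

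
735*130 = 95550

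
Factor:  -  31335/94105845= - 3^ ( - 1) * 2089^1 * 2091241^ (-1 ) = - 2089/6273723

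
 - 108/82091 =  - 1 + 81983/82091 = - 0.00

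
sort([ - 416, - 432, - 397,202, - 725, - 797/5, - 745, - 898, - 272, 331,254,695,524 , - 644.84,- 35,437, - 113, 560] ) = [ - 898, - 745, -725,- 644.84, - 432,-416, - 397, - 272 , - 797/5, - 113, -35, 202,254,331 , 437, 524, 560, 695 ]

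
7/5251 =7/5251 = 0.00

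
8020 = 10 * 802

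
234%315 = 234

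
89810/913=89810/913 = 98.37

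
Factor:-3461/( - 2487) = 3^(-1 )*829^( - 1) * 3461^1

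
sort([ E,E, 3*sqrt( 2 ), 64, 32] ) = [ E, E, 3 * sqrt(2), 32, 64]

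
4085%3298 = 787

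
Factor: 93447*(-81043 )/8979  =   - 2524408407/2993  =  - 3^2*41^( - 1)*73^(- 1 )*3461^1*81043^1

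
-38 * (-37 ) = 1406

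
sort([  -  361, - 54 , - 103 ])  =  [ - 361,- 103, - 54 ]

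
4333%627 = 571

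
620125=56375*11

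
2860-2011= 849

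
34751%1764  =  1235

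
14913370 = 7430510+7482860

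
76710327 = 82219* 933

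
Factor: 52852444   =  2^2 * 41^1*322271^1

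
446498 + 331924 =778422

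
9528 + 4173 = 13701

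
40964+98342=139306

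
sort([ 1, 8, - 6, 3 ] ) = [  -  6,1,3,8]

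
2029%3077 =2029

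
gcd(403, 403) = 403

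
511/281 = 511/281 = 1.82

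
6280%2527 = 1226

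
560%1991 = 560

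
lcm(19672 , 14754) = 59016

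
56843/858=56843/858= 66.25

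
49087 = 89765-40678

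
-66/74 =-33/37 = - 0.89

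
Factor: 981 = 3^2 * 109^1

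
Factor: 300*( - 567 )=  - 2^2*3^5*5^2*7^1 = -170100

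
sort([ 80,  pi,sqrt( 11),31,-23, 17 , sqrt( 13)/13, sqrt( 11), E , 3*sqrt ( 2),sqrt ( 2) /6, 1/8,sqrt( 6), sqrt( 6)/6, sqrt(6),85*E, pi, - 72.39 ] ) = [ - 72.39,  -  23, 1/8 , sqrt(2 )/6 , sqrt( 13 )/13,sqrt(6 )/6, sqrt( 6) , sqrt(6), E,  pi, pi,  sqrt( 11),sqrt (11), 3*sqrt( 2), 17, 31, 80, 85*E ]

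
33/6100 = 33/6100  =  0.01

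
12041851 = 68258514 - 56216663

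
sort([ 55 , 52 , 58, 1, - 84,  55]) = [ - 84, 1  ,  52 , 55,55, 58]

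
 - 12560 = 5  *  ( - 2512)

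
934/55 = 934/55 = 16.98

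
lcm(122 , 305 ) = 610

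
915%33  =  24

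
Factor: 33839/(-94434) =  - 2^( - 1)* 3^ (- 1 )* 13^1*  19^1*137^1*15739^( - 1)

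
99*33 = 3267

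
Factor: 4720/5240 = 2^1*59^1*131^ ( - 1) = 118/131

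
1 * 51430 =51430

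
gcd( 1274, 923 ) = 13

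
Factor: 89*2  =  178 = 2^1*89^1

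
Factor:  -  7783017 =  - 3^1*11^1*235849^1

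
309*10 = 3090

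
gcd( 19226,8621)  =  1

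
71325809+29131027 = 100456836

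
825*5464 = 4507800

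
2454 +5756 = 8210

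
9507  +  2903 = 12410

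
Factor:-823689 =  - 3^4*10169^1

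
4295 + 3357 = 7652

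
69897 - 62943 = 6954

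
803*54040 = 43394120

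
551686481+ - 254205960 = 297480521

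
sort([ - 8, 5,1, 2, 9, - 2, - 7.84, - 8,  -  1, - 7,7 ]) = [ - 8,  -  8,-7.84,-7, - 2, - 1,1 , 2,5, 7,9 ]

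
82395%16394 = 425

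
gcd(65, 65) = 65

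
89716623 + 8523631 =98240254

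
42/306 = 7/51 = 0.14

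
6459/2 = 6459/2 = 3229.50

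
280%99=82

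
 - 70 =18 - 88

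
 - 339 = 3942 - 4281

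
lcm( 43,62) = 2666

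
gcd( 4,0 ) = 4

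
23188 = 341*68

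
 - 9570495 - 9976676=-19547171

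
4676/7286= 2338/3643 = 0.64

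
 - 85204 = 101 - 85305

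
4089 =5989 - 1900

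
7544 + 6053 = 13597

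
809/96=8 + 41/96 = 8.43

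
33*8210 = 270930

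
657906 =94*6999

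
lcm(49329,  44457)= 3601017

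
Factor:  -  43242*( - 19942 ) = 862331964 = 2^2 * 3^1 * 13^2*59^1*7207^1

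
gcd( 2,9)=1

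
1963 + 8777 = 10740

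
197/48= 197/48 = 4.10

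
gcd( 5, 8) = 1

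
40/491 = 40/491= 0.08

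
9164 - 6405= 2759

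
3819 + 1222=5041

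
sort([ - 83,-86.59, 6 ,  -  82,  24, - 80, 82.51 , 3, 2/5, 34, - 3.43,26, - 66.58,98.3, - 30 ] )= [-86.59, - 83,-82, - 80,- 66.58, - 30,-3.43,  2/5,  3, 6,24,26, 34,82.51,98.3 ] 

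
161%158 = 3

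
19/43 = 19/43 = 0.44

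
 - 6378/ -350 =3189/175 = 18.22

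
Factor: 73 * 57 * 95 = 3^1*5^1*19^2*73^1 = 395295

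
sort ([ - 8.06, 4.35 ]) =[ - 8.06,4.35]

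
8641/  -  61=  - 142 + 21/61 = -141.66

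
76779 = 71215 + 5564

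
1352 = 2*676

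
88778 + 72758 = 161536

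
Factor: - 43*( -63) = 3^2 * 7^1*43^1 = 2709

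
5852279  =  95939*61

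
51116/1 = 51116 = 51116.00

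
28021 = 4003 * 7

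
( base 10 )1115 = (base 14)599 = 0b10001011011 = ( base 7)3152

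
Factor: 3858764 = 2^2*7^1*13^1* 10601^1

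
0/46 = 0 = 0.00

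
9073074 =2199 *4126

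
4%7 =4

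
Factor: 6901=67^1*103^1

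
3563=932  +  2631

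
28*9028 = 252784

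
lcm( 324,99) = 3564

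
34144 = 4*8536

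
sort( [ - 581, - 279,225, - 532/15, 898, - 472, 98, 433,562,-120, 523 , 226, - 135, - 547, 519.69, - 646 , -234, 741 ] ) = [  -  646, - 581,  -  547, - 472, - 279, - 234 , - 135, - 120, - 532/15,  98 , 225,226, 433,519.69, 523, 562, 741, 898] 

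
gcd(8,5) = 1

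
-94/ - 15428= 47/7714 = 0.01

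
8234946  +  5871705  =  14106651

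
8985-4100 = 4885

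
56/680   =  7/85 = 0.08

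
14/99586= 7/49793 = 0.00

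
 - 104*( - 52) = 5408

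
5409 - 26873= - 21464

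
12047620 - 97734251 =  - 85686631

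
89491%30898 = 27695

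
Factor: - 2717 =- 11^1*13^1*19^1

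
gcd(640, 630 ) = 10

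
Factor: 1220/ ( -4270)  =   - 2^1*7^( -1)= - 2/7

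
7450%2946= 1558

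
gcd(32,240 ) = 16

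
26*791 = 20566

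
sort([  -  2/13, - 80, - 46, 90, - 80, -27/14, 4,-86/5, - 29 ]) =[-80, - 80 , -46,  -  29, - 86/5, - 27/14,-2/13 , 4, 90] 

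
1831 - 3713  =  -1882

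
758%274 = 210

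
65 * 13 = 845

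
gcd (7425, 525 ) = 75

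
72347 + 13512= 85859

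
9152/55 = 832/5 = 166.40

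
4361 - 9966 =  - 5605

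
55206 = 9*6134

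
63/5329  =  63/5329 = 0.01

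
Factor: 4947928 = 2^3*79^1*7829^1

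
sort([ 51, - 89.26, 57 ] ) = [ - 89.26,  51,57]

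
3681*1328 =4888368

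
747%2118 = 747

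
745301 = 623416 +121885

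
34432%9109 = 7105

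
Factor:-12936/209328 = - 2^( - 1)*11^1 *89^( - 1) = - 11/178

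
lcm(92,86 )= 3956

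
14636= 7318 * 2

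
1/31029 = 1/31029 = 0.00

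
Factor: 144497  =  144497^1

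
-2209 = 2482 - 4691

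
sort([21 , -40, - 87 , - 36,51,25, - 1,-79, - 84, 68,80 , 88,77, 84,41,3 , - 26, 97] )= [ - 87, - 84, - 79 , - 40, - 36, - 26 , - 1 , 3,  21, 25,41 , 51, 68,77,80 , 84,88,97] 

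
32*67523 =2160736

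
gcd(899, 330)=1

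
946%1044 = 946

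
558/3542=279/1771 =0.16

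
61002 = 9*6778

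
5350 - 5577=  - 227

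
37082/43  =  862 + 16/43=862.37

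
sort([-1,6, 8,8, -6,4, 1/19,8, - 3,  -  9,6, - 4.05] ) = [-9,- 6, - 4.05,- 3, - 1,1/19,  4,  6,6 , 8,8,8 ] 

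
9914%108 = 86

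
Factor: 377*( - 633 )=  - 3^1*13^1 * 29^1*211^1 = - 238641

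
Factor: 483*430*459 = 2^1*3^4*5^1 * 7^1*17^1 * 23^1*43^1=95329710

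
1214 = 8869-7655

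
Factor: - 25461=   -  3^3* 23^1 * 41^1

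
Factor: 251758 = 2^1 * 13^1 * 23^1*421^1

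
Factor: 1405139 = 23^1* 199^1*307^1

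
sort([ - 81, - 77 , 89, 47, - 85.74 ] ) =[ - 85.74, - 81 , - 77, 47, 89]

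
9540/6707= 1  +  2833/6707 = 1.42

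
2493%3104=2493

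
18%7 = 4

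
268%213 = 55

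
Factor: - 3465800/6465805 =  - 2^3 * 5^1* 13^1*31^1*43^1*587^( - 1 )* 2203^(  -  1) = - 693160/1293161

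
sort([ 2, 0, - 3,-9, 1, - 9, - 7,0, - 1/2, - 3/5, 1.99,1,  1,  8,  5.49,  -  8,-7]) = [- 9, - 9, - 8, - 7, - 7, - 3, - 3/5, - 1/2,  0, 0, 1,  1, 1, 1.99,2, 5.49,8] 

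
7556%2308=632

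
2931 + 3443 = 6374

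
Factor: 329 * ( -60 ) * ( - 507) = 10008180 = 2^2 * 3^2*5^1*7^1 * 13^2*47^1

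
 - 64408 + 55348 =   -  9060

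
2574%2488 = 86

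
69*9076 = 626244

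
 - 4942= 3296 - 8238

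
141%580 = 141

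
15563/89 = 174+77/89 = 174.87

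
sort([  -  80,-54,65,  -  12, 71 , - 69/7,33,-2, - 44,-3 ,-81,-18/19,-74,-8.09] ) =[ - 81, - 80, - 74,-54,  -  44, - 12,-69/7,- 8.09, - 3,-2,- 18/19, 33, 65,71]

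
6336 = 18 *352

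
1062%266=264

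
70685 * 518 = 36614830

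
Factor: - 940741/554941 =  - 167^( - 1) * 773^1*1217^1*3323^( - 1 )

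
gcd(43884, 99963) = 9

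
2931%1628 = 1303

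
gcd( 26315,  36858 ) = 1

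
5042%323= 197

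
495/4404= 165/1468= 0.11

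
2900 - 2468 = 432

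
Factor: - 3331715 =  - 5^1*89^1*7487^1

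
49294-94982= - 45688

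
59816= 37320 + 22496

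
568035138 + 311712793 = 879747931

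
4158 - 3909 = 249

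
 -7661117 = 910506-8571623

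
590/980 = 59/98   =  0.60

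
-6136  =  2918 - 9054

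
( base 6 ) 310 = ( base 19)60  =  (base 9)136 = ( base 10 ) 114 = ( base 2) 1110010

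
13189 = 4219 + 8970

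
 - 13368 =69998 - 83366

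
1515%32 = 11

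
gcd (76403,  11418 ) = 1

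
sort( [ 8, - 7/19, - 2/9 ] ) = [ - 7/19,-2/9,8]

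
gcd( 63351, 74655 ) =9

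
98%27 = 17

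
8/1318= 4/659 = 0.01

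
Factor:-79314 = -2^1 * 3^1 * 13219^1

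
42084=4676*9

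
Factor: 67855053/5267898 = 22618351/1755966=2^( -1 )*3^( - 1)*7^2 *292661^ ( - 1) * 461599^1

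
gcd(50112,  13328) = 16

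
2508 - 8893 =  -6385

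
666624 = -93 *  ( - 7168)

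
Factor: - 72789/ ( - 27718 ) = 2^ ( - 1 )* 3^1*19^1 * 1277^1 * 13859^( - 1 )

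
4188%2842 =1346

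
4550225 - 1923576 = 2626649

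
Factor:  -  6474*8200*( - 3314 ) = 175929655200 = 2^5 * 3^1*5^2*13^1*41^1 * 83^1*1657^1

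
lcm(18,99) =198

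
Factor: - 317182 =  - 2^1*158591^1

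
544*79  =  42976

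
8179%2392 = 1003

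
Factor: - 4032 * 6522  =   - 2^7*3^3*7^1*1087^1 = - 26296704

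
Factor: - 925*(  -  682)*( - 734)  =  -463043900 = - 2^2*5^2 * 11^1*31^1*37^1*367^1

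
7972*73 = 581956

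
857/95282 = 857/95282=0.01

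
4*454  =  1816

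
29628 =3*9876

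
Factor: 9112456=2^3*641^1*1777^1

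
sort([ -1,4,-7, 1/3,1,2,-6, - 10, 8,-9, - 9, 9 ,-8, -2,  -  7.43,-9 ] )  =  [-10, - 9, - 9, - 9, -8,- 7.43, - 7,  -  6, - 2, - 1, 1/3,1,2, 4,8,9]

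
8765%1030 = 525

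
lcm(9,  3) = 9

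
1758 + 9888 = 11646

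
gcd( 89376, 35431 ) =1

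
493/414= 493/414 = 1.19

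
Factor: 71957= 47^1*1531^1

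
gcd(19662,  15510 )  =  6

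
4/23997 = 4/23997 = 0.00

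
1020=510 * 2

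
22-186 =-164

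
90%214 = 90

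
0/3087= 0 = 0.00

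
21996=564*39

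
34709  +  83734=118443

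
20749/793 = 26 + 131/793 = 26.17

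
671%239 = 193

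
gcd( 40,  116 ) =4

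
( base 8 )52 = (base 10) 42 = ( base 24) 1I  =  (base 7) 60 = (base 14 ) 30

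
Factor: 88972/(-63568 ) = -767/548= -2^( - 2 )*13^1 * 59^1*137^(  -  1)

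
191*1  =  191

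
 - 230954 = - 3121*74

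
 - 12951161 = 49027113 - 61978274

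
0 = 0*199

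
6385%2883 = 619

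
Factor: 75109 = 75109^1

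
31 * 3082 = 95542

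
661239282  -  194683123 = 466556159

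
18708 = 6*3118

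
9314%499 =332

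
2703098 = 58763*46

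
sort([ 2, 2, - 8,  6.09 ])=[-8,2, 2,6.09] 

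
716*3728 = 2669248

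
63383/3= 21127 + 2/3 = 21127.67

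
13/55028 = 13/55028=0.00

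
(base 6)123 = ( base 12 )43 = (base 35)1g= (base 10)51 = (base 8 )63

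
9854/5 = 1970 + 4/5 =1970.80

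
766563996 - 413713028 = 352850968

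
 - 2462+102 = - 2360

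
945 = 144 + 801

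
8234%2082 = 1988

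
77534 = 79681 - 2147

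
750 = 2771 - 2021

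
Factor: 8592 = 2^4*3^1*179^1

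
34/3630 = 17/1815 = 0.01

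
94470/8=11808 + 3/4=11808.75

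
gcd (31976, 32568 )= 8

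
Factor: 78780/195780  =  101/251= 101^1 * 251^( - 1)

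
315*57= 17955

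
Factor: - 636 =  - 2^2*3^1*53^1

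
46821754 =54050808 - 7229054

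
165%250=165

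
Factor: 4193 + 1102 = 3^1*5^1*353^1 =5295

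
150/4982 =75/2491 =0.03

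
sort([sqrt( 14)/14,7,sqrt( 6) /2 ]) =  [sqrt(14)/14, sqrt ( 6) /2,7] 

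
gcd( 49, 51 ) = 1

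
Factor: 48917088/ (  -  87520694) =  - 24458544/43760347 = -2^4*3^3 *11^1*5147^1 * 43760347^ (-1 ) 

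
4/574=2/287 = 0.01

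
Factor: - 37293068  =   - 2^2*9323267^1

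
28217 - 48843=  - 20626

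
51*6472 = 330072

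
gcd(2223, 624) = 39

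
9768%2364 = 312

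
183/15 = 12+ 1/5 = 12.20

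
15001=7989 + 7012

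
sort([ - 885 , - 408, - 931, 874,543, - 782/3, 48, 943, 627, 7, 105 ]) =[- 931, - 885, - 408 , - 782/3,7,  48,105, 543, 627, 874, 943] 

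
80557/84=80557/84 = 959.01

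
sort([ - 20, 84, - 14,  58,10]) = [ - 20, - 14 , 10,58 , 84]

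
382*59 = 22538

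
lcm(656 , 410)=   3280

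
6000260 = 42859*140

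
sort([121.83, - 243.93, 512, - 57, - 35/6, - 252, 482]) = [ - 252,-243.93, - 57, - 35/6, 121.83, 482, 512]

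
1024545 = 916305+108240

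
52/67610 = 26/33805 = 0.00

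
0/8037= 0 = 0.00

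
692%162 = 44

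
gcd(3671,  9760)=1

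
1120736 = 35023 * 32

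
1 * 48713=48713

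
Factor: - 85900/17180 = -5 = -5^1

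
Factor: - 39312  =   - 2^4 *3^3*7^1*13^1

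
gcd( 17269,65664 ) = 1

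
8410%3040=2330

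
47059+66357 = 113416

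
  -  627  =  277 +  - 904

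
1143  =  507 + 636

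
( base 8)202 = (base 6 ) 334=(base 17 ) 7B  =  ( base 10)130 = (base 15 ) 8A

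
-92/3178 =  - 1 + 1543/1589 =- 0.03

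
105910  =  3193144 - 3087234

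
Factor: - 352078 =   -  2^1 * 401^1*439^1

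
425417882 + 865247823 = 1290665705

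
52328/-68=-13082/17  =  - 769.53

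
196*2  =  392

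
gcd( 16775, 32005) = 5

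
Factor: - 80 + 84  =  4 = 2^2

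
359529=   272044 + 87485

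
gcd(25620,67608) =12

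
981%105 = 36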